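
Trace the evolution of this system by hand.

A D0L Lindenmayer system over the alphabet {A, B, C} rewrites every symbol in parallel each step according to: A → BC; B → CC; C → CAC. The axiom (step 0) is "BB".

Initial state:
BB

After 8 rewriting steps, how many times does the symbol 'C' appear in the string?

2776

step 0: BB
step 1: CCCC
step 2: CACCACCACCAC
step 3: CACBCCACCACBCCACCACBCCACCACBCCAC
step 4: CACBCCACCCCACCACBCCACCACBCCACCCCACCACBCCACCACBCCACCCCACCACBCCACCACBCCACCCCACCACBCCAC
step 5: CACBCCACCCCACCACBCCACCACCACCACBCCACCACBCCACCCCACCACBCCACCA…ACCACBCCACCCCACCACBCCACCACCACCACBCCACCACBCCACCCCACCACBCCAC  (len 224)
step 6: CACBCCACCCCACCACBCCACCACCACCACBCCACCACBCCACCCCACCACBCCACCA…ACCACBCCACCCCACCACBCCACCACCACCACBCCACCACBCCACCCCACCACBCCAC  (len 596)
step 7: CACBCCACCCCACCACBCCACCACCACCACBCCACCACBCCACCCCACCACBCCACCA…ACCACBCCACCCCACCACBCCACCACCACCACBCCACCACBCCACCCCACCACBCCAC  (len 1584)
step 8: CACBCCACCCCACCACBCCACCACCACCACBCCACCACBCCACCCCACCACBCCACCA…ACCACBCCACCCCACCACBCCACCACCACCACBCCACCACBCCACCCCACCACBCCAC  (len 4212)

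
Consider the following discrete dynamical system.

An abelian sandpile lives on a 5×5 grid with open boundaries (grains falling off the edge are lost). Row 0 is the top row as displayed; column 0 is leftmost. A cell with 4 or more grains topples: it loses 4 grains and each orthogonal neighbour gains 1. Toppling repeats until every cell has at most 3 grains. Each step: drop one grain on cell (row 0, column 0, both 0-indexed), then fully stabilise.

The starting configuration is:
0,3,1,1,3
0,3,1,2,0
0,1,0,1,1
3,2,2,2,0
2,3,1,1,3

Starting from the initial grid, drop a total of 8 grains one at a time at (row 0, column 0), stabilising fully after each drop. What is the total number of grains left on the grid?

39

[0] 0,3,1,1,3
0,3,1,2,0
0,1,0,1,1
3,2,2,2,0
2,3,1,1,3
[1] 1,3,1,1,3
0,3,1,2,0
0,1,0,1,1
3,2,2,2,0
2,3,1,1,3
[2] 2,3,1,1,3
0,3,1,2,0
0,1,0,1,1
3,2,2,2,0
2,3,1,1,3
[3] 3,3,1,1,3
0,3,1,2,0
0,1,0,1,1
3,2,2,2,0
2,3,1,1,3
[4] 1,1,2,1,3
2,0,2,2,0
0,2,0,1,1
3,2,2,2,0
2,3,1,1,3
[5] 2,1,2,1,3
2,0,2,2,0
0,2,0,1,1
3,2,2,2,0
2,3,1,1,3
[6] 3,1,2,1,3
2,0,2,2,0
0,2,0,1,1
3,2,2,2,0
2,3,1,1,3
[7] 0,2,2,1,3
3,0,2,2,0
0,2,0,1,1
3,2,2,2,0
2,3,1,1,3
[8] 1,2,2,1,3
3,0,2,2,0
0,2,0,1,1
3,2,2,2,0
2,3,1,1,3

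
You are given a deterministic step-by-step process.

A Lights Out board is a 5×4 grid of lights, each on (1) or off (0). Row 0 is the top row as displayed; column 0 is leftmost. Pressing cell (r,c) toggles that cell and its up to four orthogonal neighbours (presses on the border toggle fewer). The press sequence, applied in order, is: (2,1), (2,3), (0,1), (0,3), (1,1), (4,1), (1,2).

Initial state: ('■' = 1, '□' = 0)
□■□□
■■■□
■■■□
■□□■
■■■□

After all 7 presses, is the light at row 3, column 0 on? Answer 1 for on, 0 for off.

step 0: □■□□
■■■□
■■■□
■□□■
■■■□
step 1: □■□□
■□■□
□□□□
■■□■
■■■□
step 2: □■□□
■□■■
□□■■
■■□□
■■■□
step 3: ■□■□
■■■■
□□■■
■■□□
■■■□
step 4: ■□□■
■■■□
□□■■
■■□□
■■■□
step 5: ■■□■
□□□□
□■■■
■■□□
■■■□
step 6: ■■□■
□□□□
□■■■
■□□□
□□□□
step 7: ■■■■
□■■■
□■□■
■□□□
□□□□

1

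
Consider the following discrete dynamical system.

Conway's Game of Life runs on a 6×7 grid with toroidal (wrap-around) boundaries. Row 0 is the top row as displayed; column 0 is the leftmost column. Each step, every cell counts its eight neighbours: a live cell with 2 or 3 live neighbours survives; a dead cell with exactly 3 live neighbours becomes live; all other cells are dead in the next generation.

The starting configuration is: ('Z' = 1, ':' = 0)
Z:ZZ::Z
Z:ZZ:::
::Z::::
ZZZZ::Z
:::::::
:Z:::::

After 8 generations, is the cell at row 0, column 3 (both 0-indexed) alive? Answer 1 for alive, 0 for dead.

0

k=0  Z:ZZ::Z
Z:ZZ:::
::Z::::
ZZZZ::Z
:::::::
:Z:::::
k=1  Z::Z::Z
Z:::::Z
::::::Z
ZZZZ:::
:::::::
ZZZ::::
k=2  ::Z::::
:::::Z:
::Z:::Z
ZZZ::::
:::Z:::
ZZZ:::Z
k=3  Z:Z:::Z
:::::::
Z:Z:::Z
ZZZZ:::
:::Z::Z
ZZZZ:::
k=4  Z:ZZ::Z
:::::::
Z:ZZ::Z
:::Z:::
::::Z:Z
:::Z:::
k=5  ::ZZ:::
:::::::
::ZZ:::
Z:ZZZZZ
:::ZZ::
Z:ZZZZZ
k=6  :ZZ::ZZ
:::::::
:ZZ::ZZ
:Z:::ZZ
:::::::
:Z:::ZZ
k=7  :ZZ::ZZ
:::::::
:ZZ::ZZ
:ZZ::ZZ
:::::::
:ZZ::ZZ
k=8  :ZZ::ZZ
:::::::
:ZZ::ZZ
:ZZ::ZZ
:::::::
:ZZ::ZZ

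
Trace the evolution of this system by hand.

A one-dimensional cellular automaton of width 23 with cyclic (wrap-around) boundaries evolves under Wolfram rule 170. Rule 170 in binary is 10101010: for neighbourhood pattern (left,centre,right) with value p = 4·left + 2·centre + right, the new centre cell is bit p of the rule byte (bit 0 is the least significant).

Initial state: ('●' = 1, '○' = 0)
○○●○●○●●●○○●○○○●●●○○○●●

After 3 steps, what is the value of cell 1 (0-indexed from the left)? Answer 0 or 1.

k=0  ○○●○●○●●●○○●○○○●●●○○○●●
k=1  ○●○●○●●●○○●○○○●●●○○○●●○
k=2  ●○●○●●●○○●○○○●●●○○○●●○○
k=3  ○●○●●●○○●○○○●●●○○○●●○○●

1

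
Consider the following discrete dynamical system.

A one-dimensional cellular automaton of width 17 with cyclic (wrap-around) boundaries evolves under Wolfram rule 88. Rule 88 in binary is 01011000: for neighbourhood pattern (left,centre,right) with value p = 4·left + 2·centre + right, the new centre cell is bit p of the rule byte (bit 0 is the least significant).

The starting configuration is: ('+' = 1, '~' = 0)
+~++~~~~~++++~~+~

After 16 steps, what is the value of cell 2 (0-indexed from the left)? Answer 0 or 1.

0) +~++~~~~~++++~~+~
1) ~~+++~~~~+~~++~~~
2) ~~+~++~~~~+~+++~~
3) ~~~~+++~~~~~+~++~
4) ~~~~+~++~~~~~~+++
5) +~~~~~+++~~~~~+~+
6) ++~~~~+~++~~~~~~+
7) ~++~~~~~+++~~~~~+
8) ~+++~~~~+~++~~~~~
9) ~+~++~~~~~+++~~~~
10) ~~~+++~~~~+~++~~~
11) ~~~+~++~~~~~+++~~
12) ~~~~~+++~~~~+~++~
13) ~~~~~+~++~~~~~+++
14) +~~~~~~+++~~~~+~+
15) ++~~~~~+~++~~~~~+
16) ~++~~~~~~+++~~~~+

1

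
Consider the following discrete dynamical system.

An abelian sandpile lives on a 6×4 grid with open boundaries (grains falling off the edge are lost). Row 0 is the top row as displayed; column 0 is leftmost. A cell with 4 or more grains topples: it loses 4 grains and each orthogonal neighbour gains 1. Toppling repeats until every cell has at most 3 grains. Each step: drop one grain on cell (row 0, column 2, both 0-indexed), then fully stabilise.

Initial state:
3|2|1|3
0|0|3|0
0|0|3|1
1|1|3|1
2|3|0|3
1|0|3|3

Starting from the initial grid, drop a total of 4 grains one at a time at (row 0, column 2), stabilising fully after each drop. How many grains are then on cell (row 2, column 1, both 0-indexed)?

1

gen 0: 3|2|1|3
0|0|3|0
0|0|3|1
1|1|3|1
2|3|0|3
1|0|3|3
gen 1: 3|2|2|3
0|0|3|0
0|0|3|1
1|1|3|1
2|3|0|3
1|0|3|3
gen 2: 3|2|3|3
0|0|3|0
0|0|3|1
1|1|3|1
2|3|0|3
1|0|3|3
gen 3: 3|3|2|0
0|1|1|2
0|1|1|2
1|2|0|2
2|3|1|3
1|0|3|3
gen 4: 3|3|3|0
0|1|1|2
0|1|1|2
1|2|0|2
2|3|1|3
1|0|3|3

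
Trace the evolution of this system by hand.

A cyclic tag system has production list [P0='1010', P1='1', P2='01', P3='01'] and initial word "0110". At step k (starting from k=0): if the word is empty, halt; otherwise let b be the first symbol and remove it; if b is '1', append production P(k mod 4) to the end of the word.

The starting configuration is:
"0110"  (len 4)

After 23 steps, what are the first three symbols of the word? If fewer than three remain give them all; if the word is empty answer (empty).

k=0  "0110"  (len 4)
k=1  "110"  (len 3)
k=2  "101"  (len 3)
k=3  "0101"  (len 4)
k=4  "101"  (len 3)
k=5  "011010"  (len 6)
k=6  "11010"  (len 5)
k=7  "101001"  (len 6)
k=8  "0100101"  (len 7)
k=9  "100101"  (len 6)
k=10  "001011"  (len 6)
k=11  "01011"  (len 5)
k=12  "1011"  (len 4)
k=13  "0111010"  (len 7)
k=14  "111010"  (len 6)
k=15  "1101001"  (len 7)
k=16  "10100101"  (len 8)
k=17  "01001011010"  (len 11)
k=18  "1001011010"  (len 10)
k=19  "00101101001"  (len 11)
k=20  "0101101001"  (len 10)
k=21  "101101001"  (len 9)
k=22  "011010011"  (len 9)
k=23  "11010011"  (len 8)

110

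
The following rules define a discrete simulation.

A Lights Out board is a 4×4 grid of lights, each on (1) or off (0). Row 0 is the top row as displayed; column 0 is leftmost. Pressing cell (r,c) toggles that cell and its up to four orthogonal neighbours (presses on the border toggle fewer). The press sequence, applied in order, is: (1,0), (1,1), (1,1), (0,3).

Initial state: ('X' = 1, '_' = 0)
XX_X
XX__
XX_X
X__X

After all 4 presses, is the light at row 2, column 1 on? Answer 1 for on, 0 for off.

step 0: XX_X
XX__
XX_X
X__X
step 1: _X_X
____
_X_X
X__X
step 2: ___X
XXX_
___X
X__X
step 3: _X_X
____
_X_X
X__X
step 4: _XX_
___X
_X_X
X__X

1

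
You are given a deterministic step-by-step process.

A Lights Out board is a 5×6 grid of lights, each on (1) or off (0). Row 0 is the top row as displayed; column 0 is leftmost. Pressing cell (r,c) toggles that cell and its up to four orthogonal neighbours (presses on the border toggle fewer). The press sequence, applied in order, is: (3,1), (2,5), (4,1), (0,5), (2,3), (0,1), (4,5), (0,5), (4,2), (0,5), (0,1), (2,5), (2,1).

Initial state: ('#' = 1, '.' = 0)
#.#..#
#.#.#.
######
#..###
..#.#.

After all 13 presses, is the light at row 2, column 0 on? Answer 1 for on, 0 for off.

t=0: #.#..#
#.#.#.
######
#..###
..#.#.
t=1: #.#..#
#.#.#.
#.####
.#####
.##.#.
t=2: #.#..#
#.#.##
#.##..
.####.
.##.#.
t=3: #.#..#
#.#.##
#.##..
..###.
#...#.
t=4: #.#.#.
#.#.#.
#.##..
..###.
#...#.
t=5: #.#.#.
#.###.
#...#.
..#.#.
#...#.
t=6: .#..#.
#####.
#...#.
..#.#.
#...#.
t=7: .#..#.
#####.
#...#.
..#.##
#....#
t=8: .#...#
######
#...#.
..#.##
#....#
t=9: .#...#
######
#...#.
....##
####.#
t=10: .#..#.
#####.
#...#.
....##
####.#
t=11: #.#.#.
#.###.
#...#.
....##
####.#
t=12: #.#.#.
#.####
#....#
....#.
####.#
t=13: #.#.#.
######
.##..#
.#..#.
####.#

0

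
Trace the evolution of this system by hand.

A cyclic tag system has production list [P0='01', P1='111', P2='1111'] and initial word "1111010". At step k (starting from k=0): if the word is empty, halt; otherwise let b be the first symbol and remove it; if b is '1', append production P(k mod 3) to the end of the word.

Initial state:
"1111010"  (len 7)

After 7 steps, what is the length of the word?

gen 0: "1111010"  (len 7)
gen 1: "11101001"  (len 8)
gen 2: "1101001111"  (len 10)
gen 3: "1010011111111"  (len 13)
gen 4: "01001111111101"  (len 14)
gen 5: "1001111111101"  (len 13)
gen 6: "0011111111011111"  (len 16)
gen 7: "011111111011111"  (len 15)

15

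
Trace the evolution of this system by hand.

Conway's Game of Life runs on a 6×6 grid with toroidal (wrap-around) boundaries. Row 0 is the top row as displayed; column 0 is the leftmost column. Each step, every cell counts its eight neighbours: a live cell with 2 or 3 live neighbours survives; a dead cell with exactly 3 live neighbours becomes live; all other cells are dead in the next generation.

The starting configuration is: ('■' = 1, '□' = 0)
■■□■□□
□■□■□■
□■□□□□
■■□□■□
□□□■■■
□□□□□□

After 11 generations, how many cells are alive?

12

[0] ■■□■□□
□■□■□■
□■□□□□
■■□□■□
□□□■■■
□□□□□□
[1] ■■□□■□
□■□□■□
□■□□■■
■■■■■□
■□□■■■
■□■■□■
[2] □□□□■□
□■■■■□
□□□□□□
□□□□□□
□□□□□□
□□■□□□
[3] □■□□■□
□□■■■□
□□■■□□
□□□□□□
□□□□□□
□□□□□□
[4] □□■□■□
□■□□■□
□□■□■□
□□□□□□
□□□□□□
□□□□□□
[5] □□□■□□
□■■□■■
□□□■□□
□□□□□□
□□□□□□
□□□□□□
[6] □□■■■□
□□■□■□
□□■■■□
□□□□□□
□□□□□□
□□□□□□
[7] □□■□■□
□■□□□■
□□■□■□
□□□■□□
□□□□□□
□□□■□□
[8] □□■■■□
□■■□■■
□□■■■□
□□□■□□
□□□□□□
□□□■□□
[9] □■□□□■
□■□□□■
□■□□□■
□□■■■□
□□□□□□
□□■■■□
[10] □■□■□■
□■■□■■
□■□■□■
□□■■■□
□□□□□□
□□■■■□
[11] □■□□□■
□■□□□■
□■□□□■
□□■■■□
□□□□□□
□□■■■□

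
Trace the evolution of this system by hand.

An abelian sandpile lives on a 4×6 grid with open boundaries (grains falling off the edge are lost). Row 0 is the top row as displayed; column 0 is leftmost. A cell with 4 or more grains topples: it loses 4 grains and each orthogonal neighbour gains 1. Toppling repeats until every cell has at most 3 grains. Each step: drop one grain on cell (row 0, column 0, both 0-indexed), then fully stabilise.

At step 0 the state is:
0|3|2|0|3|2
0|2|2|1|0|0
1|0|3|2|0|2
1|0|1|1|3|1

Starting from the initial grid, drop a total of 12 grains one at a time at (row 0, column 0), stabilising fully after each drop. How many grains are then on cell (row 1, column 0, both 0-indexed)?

3

k=0  0|3|2|0|3|2
0|2|2|1|0|0
1|0|3|2|0|2
1|0|1|1|3|1
k=1  1|3|2|0|3|2
0|2|2|1|0|0
1|0|3|2|0|2
1|0|1|1|3|1
k=2  2|3|2|0|3|2
0|2|2|1|0|0
1|0|3|2|0|2
1|0|1|1|3|1
k=3  3|3|2|0|3|2
0|2|2|1|0|0
1|0|3|2|0|2
1|0|1|1|3|1
k=4  1|0|3|0|3|2
1|3|2|1|0|0
1|0|3|2|0|2
1|0|1|1|3|1
k=5  2|0|3|0|3|2
1|3|2|1|0|0
1|0|3|2|0|2
1|0|1|1|3|1
k=6  3|0|3|0|3|2
1|3|2|1|0|0
1|0|3|2|0|2
1|0|1|1|3|1
k=7  0|1|3|0|3|2
2|3|2|1|0|0
1|0|3|2|0|2
1|0|1|1|3|1
k=8  1|1|3|0|3|2
2|3|2|1|0|0
1|0|3|2|0|2
1|0|1|1|3|1
k=9  2|1|3|0|3|2
2|3|2|1|0|0
1|0|3|2|0|2
1|0|1|1|3|1
k=10  3|1|3|0|3|2
2|3|2|1|0|0
1|0|3|2|0|2
1|0|1|1|3|1
k=11  0|2|3|0|3|2
3|3|2|1|0|0
1|0|3|2|0|2
1|0|1|1|3|1
k=12  1|2|3|0|3|2
3|3|2|1|0|0
1|0|3|2|0|2
1|0|1|1|3|1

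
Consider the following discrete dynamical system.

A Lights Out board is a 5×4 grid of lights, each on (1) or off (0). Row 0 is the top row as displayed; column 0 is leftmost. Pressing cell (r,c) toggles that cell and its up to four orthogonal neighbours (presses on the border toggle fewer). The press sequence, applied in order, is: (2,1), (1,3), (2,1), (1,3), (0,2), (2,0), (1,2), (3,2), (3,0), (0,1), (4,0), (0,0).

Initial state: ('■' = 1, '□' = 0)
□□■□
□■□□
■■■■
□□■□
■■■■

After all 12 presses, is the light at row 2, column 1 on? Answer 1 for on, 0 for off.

gen 0: □□■□
□■□□
■■■■
□□■□
■■■■
gen 1: □□■□
□□□□
□□□■
□■■□
■■■■
gen 2: □□■■
□□■■
□□□□
□■■□
■■■■
gen 3: □□■■
□■■■
■■■□
□□■□
■■■■
gen 4: □□■□
□■□□
■■■■
□□■□
■■■■
gen 5: □■□■
□■■□
■■■■
□□■□
■■■■
gen 6: □■□■
■■■□
□□■■
■□■□
■■■■
gen 7: □■■■
■□□■
□□□■
■□■□
■■■■
gen 8: □■■■
■□□■
□□■■
■■□■
■■□■
gen 9: □■■■
■□□■
■□■■
□□□■
□■□■
gen 10: ■□□■
■■□■
■□■■
□□□■
□■□■
gen 11: ■□□■
■■□■
■□■■
■□□■
■□□■
gen 12: □■□■
□■□■
■□■■
■□□■
■□□■

0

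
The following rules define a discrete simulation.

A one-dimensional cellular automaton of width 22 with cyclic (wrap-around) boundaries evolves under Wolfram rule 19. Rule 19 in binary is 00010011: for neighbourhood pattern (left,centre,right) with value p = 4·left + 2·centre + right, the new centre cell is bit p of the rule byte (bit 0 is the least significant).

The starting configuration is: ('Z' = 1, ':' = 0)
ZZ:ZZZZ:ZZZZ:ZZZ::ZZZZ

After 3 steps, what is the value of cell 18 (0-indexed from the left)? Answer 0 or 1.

0

0) ZZ:ZZZZ:ZZZZ:ZZZ::ZZZZ
1) ::::::::::::::::ZZ::::
2) ZZZZZZZZZZZZZZZZ::ZZZZ
3) ::::::::::::::::ZZ::::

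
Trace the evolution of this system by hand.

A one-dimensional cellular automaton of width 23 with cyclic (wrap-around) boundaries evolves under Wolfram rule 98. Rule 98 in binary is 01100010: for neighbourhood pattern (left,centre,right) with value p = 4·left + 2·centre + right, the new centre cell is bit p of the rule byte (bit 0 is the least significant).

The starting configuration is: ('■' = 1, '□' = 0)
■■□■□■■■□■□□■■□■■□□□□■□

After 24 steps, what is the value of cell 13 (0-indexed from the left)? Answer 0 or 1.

1

t=0: ■■□■□■■■□■□□■■□■■□□□□■□
t=1: □■■□■□□■■□□■□■■□■□□□■□■
t=2: ■□■■□□■□■□■□■□■■□□□■□■□
t=3: □■□■□■□■□■□■□■□■□□■□■□■
t=4: ■□■□■□■□■□■□■□■□□■□■□■□
t=5: □■□■□■□■□■□■□■□□■□■□■□■
t=6: ■□■□■□■□■□■□■□□■□■□■□■□
t=7: □■□■□■□■□■□■□□■□■□■□■□■
t=8: ■□■□■□■□■□■□□■□■□■□■□■□
t=9: □■□■□■□■□■□□■□■□■□■□■□■
t=10: ■□■□■□■□■□□■□■□■□■□■□■□
t=11: □■□■□■□■□□■□■□■□■□■□■□■
t=12: ■□■□■□■□□■□■□■□■□■□■□■□
t=13: □■□■□■□□■□■□■□■□■□■□■□■
t=14: ■□■□■□□■□■□■□■□■□■□■□■□
t=15: □■□■□□■□■□■□■□■□■□■□■□■
t=16: ■□■□□■□■□■□■□■□■□■□■□■□
t=17: □■□□■□■□■□■□■□■□■□■□■□■
t=18: ■□□■□■□■□■□■□■□■□■□■□■□
t=19: □□■□■□■□■□■□■□■□■□■□■□■
t=20: □■□■□■□■□■□■□■□■□■□■□■□
t=21: ■□■□■□■□■□■□■□■□■□■□■□□
t=22: □■□■□■□■□■□■□■□■□■□■□□■
t=23: ■□■□■□■□■□■□■□■□■□■□□■□
t=24: □■□■□■□■□■□■□■□■□■□□■□■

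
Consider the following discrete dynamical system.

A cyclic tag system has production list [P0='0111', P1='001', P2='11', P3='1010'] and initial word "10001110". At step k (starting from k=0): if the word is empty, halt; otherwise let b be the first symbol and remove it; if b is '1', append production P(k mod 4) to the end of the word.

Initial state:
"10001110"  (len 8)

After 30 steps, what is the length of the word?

36

step 0: "10001110"  (len 8)
step 1: "00011100111"  (len 11)
step 2: "0011100111"  (len 10)
step 3: "011100111"  (len 9)
step 4: "11100111"  (len 8)
step 5: "11001110111"  (len 11)
step 6: "1001110111001"  (len 13)
step 7: "00111011100111"  (len 14)
step 8: "0111011100111"  (len 13)
step 9: "111011100111"  (len 12)
step 10: "11011100111001"  (len 14)
step 11: "101110011100111"  (len 15)
step 12: "011100111001111010"  (len 18)
step 13: "11100111001111010"  (len 17)
step 14: "1100111001111010001"  (len 19)
step 15: "10011100111101000111"  (len 20)
step 16: "00111001111010001111010"  (len 23)
step 17: "0111001111010001111010"  (len 22)
step 18: "111001111010001111010"  (len 21)
step 19: "1100111101000111101011"  (len 22)
step 20: "1001111010001111010111010"  (len 25)
step 21: "0011110100011110101110100111"  (len 28)
step 22: "011110100011110101110100111"  (len 27)
step 23: "11110100011110101110100111"  (len 26)
step 24: "11101000111101011101001111010"  (len 29)
step 25: "11010001111010111010011110100111"  (len 32)
step 26: "1010001111010111010011110100111001"  (len 34)
step 27: "01000111101011101001111010011100111"  (len 35)
step 28: "1000111101011101001111010011100111"  (len 34)
step 29: "0001111010111010011110100111001110111"  (len 37)
step 30: "001111010111010011110100111001110111"  (len 36)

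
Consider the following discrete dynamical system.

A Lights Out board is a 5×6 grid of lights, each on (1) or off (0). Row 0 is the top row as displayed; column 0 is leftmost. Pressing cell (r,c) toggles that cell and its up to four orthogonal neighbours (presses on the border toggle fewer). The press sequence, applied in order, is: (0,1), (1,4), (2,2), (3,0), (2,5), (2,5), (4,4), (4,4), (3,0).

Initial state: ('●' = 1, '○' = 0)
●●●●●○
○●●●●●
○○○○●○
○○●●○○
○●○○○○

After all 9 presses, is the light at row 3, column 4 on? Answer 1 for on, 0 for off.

step 0: ●●●●●○
○●●●●●
○○○○●○
○○●●○○
○●○○○○
step 1: ○○○●●○
○○●●●●
○○○○●○
○○●●○○
○●○○○○
step 2: ○○○●○○
○○●○○○
○○○○○○
○○●●○○
○●○○○○
step 3: ○○○●○○
○○○○○○
○●●●○○
○○○●○○
○●○○○○
step 4: ○○○●○○
○○○○○○
●●●●○○
●●○●○○
●●○○○○
step 5: ○○○●○○
○○○○○●
●●●●●●
●●○●○●
●●○○○○
step 6: ○○○●○○
○○○○○○
●●●●○○
●●○●○○
●●○○○○
step 7: ○○○●○○
○○○○○○
●●●●○○
●●○●●○
●●○●●●
step 8: ○○○●○○
○○○○○○
●●●●○○
●●○●○○
●●○○○○
step 9: ○○○●○○
○○○○○○
○●●●○○
○○○●○○
○●○○○○

0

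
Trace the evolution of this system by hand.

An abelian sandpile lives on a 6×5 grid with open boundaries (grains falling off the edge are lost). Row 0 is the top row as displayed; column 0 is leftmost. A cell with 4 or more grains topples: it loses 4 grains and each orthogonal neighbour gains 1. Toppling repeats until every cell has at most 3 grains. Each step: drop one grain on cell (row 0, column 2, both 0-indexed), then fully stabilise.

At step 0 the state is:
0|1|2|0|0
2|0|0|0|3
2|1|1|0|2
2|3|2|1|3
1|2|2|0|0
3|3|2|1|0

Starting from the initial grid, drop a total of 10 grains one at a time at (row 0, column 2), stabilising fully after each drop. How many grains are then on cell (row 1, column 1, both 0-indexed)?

0) 0|1|2|0|0
2|0|0|0|3
2|1|1|0|2
2|3|2|1|3
1|2|2|0|0
3|3|2|1|0
1) 0|1|3|0|0
2|0|0|0|3
2|1|1|0|2
2|3|2|1|3
1|2|2|0|0
3|3|2|1|0
2) 0|2|0|1|0
2|0|1|0|3
2|1|1|0|2
2|3|2|1|3
1|2|2|0|0
3|3|2|1|0
3) 0|2|1|1|0
2|0|1|0|3
2|1|1|0|2
2|3|2|1|3
1|2|2|0|0
3|3|2|1|0
4) 0|2|2|1|0
2|0|1|0|3
2|1|1|0|2
2|3|2|1|3
1|2|2|0|0
3|3|2|1|0
5) 0|2|3|1|0
2|0|1|0|3
2|1|1|0|2
2|3|2|1|3
1|2|2|0|0
3|3|2|1|0
6) 0|3|0|2|0
2|0|2|0|3
2|1|1|0|2
2|3|2|1|3
1|2|2|0|0
3|3|2|1|0
7) 0|3|1|2|0
2|0|2|0|3
2|1|1|0|2
2|3|2|1|3
1|2|2|0|0
3|3|2|1|0
8) 0|3|2|2|0
2|0|2|0|3
2|1|1|0|2
2|3|2|1|3
1|2|2|0|0
3|3|2|1|0
9) 0|3|3|2|0
2|0|2|0|3
2|1|1|0|2
2|3|2|1|3
1|2|2|0|0
3|3|2|1|0
10) 1|0|1|3|0
2|1|3|0|3
2|1|1|0|2
2|3|2|1|3
1|2|2|0|0
3|3|2|1|0

1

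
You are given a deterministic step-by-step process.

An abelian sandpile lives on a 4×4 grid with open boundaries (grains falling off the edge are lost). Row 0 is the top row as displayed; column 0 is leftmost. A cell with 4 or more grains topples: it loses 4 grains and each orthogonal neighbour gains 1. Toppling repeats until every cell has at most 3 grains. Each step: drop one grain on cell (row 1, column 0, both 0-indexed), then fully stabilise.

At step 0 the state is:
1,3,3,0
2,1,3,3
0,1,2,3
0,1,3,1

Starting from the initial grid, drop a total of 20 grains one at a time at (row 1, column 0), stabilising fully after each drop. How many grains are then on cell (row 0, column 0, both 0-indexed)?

0) 1,3,3,0
2,1,3,3
0,1,2,3
0,1,3,1
1) 1,3,3,0
3,1,3,3
0,1,2,3
0,1,3,1
2) 2,3,3,0
0,2,3,3
1,1,2,3
0,1,3,1
3) 2,3,3,0
1,2,3,3
1,1,2,3
0,1,3,1
4) 2,3,3,0
2,2,3,3
1,1,2,3
0,1,3,1
5) 2,3,3,0
3,2,3,3
1,1,2,3
0,1,3,1
6) 3,3,3,0
0,3,3,3
2,1,2,3
0,1,3,1
7) 3,3,3,0
1,3,3,3
2,1,2,3
0,1,3,1
8) 3,3,3,0
2,3,3,3
2,1,2,3
0,1,3,1
9) 3,3,3,0
3,3,3,3
2,1,2,3
0,1,3,1
10) 1,2,1,2
2,2,3,1
3,3,1,1
0,2,0,3
11) 1,2,1,2
3,2,3,1
3,3,1,1
0,2,0,3
12) 2,3,2,2
2,1,0,2
1,1,3,1
1,3,0,3
13) 2,3,2,2
3,1,0,2
1,1,3,1
1,3,0,3
14) 3,3,2,2
0,2,0,2
2,1,3,1
1,3,0,3
15) 3,3,2,2
1,2,0,2
2,1,3,1
1,3,0,3
16) 3,3,2,2
2,2,0,2
2,1,3,1
1,3,0,3
17) 3,3,2,2
3,2,0,2
2,1,3,1
1,3,0,3
18) 1,1,3,2
2,0,1,2
3,2,3,1
1,3,0,3
19) 1,1,3,2
3,0,1,2
3,2,3,1
1,3,0,3
20) 2,1,3,2
1,1,1,2
0,3,3,1
2,3,0,3

2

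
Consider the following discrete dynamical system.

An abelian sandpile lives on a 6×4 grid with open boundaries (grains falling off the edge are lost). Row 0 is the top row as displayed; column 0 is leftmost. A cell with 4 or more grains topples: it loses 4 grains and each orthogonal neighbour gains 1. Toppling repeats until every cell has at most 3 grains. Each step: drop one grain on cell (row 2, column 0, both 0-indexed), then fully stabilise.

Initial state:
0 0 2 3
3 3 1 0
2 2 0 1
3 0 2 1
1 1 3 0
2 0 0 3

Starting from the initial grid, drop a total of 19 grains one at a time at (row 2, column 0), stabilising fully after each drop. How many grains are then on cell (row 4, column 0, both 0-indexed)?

3

0) 0 0 2 3
3 3 1 0
2 2 0 1
3 0 2 1
1 1 3 0
2 0 0 3
1) 0 0 2 3
3 3 1 0
3 2 0 1
3 0 2 1
1 1 3 0
2 0 0 3
2) 1 1 2 3
1 1 2 0
3 0 1 1
0 2 2 1
2 1 3 0
2 0 0 3
3) 1 1 2 3
2 1 2 0
0 1 1 1
1 2 2 1
2 1 3 0
2 0 0 3
4) 1 1 2 3
2 1 2 0
1 1 1 1
1 2 2 1
2 1 3 0
2 0 0 3
5) 1 1 2 3
2 1 2 0
2 1 1 1
1 2 2 1
2 1 3 0
2 0 0 3
6) 1 1 2 3
2 1 2 0
3 1 1 1
1 2 2 1
2 1 3 0
2 0 0 3
7) 1 1 2 3
3 1 2 0
0 2 1 1
2 2 2 1
2 1 3 0
2 0 0 3
8) 1 1 2 3
3 1 2 0
1 2 1 1
2 2 2 1
2 1 3 0
2 0 0 3
9) 1 1 2 3
3 1 2 0
2 2 1 1
2 2 2 1
2 1 3 0
2 0 0 3
10) 1 1 2 3
3 1 2 0
3 2 1 1
2 2 2 1
2 1 3 0
2 0 0 3
11) 2 1 2 3
0 2 2 0
1 3 1 1
3 2 2 1
2 1 3 0
2 0 0 3
12) 2 1 2 3
0 2 2 0
2 3 1 1
3 2 2 1
2 1 3 0
2 0 0 3
13) 2 1 2 3
0 2 2 0
3 3 1 1
3 2 2 1
2 1 3 0
2 0 0 3
14) 2 1 2 3
1 3 2 0
2 1 2 1
1 0 3 1
3 2 3 0
2 0 0 3
15) 2 1 2 3
1 3 2 0
3 1 2 1
1 0 3 1
3 2 3 0
2 0 0 3
16) 2 1 2 3
2 3 2 0
0 2 2 1
2 0 3 1
3 2 3 0
2 0 0 3
17) 2 1 2 3
2 3 2 0
1 2 2 1
2 0 3 1
3 2 3 0
2 0 0 3
18) 2 1 2 3
2 3 2 0
2 2 2 1
2 0 3 1
3 2 3 0
2 0 0 3
19) 2 1 2 3
2 3 2 0
3 2 2 1
2 0 3 1
3 2 3 0
2 0 0 3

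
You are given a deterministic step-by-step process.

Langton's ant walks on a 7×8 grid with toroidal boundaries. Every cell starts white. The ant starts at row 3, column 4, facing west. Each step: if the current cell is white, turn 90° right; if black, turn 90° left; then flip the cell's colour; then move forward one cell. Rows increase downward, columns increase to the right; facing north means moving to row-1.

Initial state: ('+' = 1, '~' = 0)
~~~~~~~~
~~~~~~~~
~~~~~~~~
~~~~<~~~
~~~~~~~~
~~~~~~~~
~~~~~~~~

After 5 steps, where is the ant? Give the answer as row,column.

[0] ~~~~~~~~
~~~~~~~~
~~~~~~~~
~~~~<~~~
~~~~~~~~
~~~~~~~~
~~~~~~~~
[1] ~~~~~~~~
~~~~~~~~
~~~~^~~~
~~~~+~~~
~~~~~~~~
~~~~~~~~
~~~~~~~~
[2] ~~~~~~~~
~~~~~~~~
~~~~+>~~
~~~~+~~~
~~~~~~~~
~~~~~~~~
~~~~~~~~
[3] ~~~~~~~~
~~~~~~~~
~~~~++~~
~~~~+v~~
~~~~~~~~
~~~~~~~~
~~~~~~~~
[4] ~~~~~~~~
~~~~~~~~
~~~~++~~
~~~~<+~~
~~~~~~~~
~~~~~~~~
~~~~~~~~
[5] ~~~~~~~~
~~~~~~~~
~~~~++~~
~~~~~+~~
~~~~v~~~
~~~~~~~~
~~~~~~~~

4,4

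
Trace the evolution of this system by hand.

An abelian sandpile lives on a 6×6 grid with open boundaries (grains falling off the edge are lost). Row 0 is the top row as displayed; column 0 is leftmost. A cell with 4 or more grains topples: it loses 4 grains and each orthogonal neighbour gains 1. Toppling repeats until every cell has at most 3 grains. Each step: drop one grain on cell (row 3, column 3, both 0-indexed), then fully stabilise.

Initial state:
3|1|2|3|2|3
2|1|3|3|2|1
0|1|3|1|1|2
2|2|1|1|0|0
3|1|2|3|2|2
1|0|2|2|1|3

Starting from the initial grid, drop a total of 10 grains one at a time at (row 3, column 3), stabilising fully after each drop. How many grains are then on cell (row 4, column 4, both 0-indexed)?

t=0: 3|1|2|3|2|3
2|1|3|3|2|1
0|1|3|1|1|2
2|2|1|1|0|0
3|1|2|3|2|2
1|0|2|2|1|3
t=1: 3|1|2|3|2|3
2|1|3|3|2|1
0|1|3|1|1|2
2|2|1|2|0|0
3|1|2|3|2|2
1|0|2|2|1|3
t=2: 3|1|2|3|2|3
2|1|3|3|2|1
0|1|3|1|1|2
2|2|1|3|0|0
3|1|2|3|2|2
1|0|2|2|1|3
t=3: 3|1|2|3|2|3
2|1|3|3|2|1
0|1|3|2|1|2
2|2|2|1|1|0
3|1|3|0|3|2
1|0|2|3|1|3
t=4: 3|1|2|3|2|3
2|1|3|3|2|1
0|1|3|2|1|2
2|2|2|2|1|0
3|1|3|0|3|2
1|0|2|3|1|3
t=5: 3|1|2|3|2|3
2|1|3|3|2|1
0|1|3|2|1|2
2|2|2|3|1|0
3|1|3|0|3|2
1|0|2|3|1|3
t=6: 3|1|2|3|2|3
2|1|3|3|2|1
0|1|3|3|1|2
2|2|3|0|2|0
3|1|3|1|3|2
1|0|2|3|1|3
t=7: 3|1|2|3|2|3
2|1|3|3|2|1
0|1|3|3|1|2
2|2|3|1|2|0
3|1|3|1|3|2
1|0|2|3|1|3
t=8: 3|1|2|3|2|3
2|1|3|3|2|1
0|1|3|3|1|2
2|2|3|2|2|0
3|1|3|1|3|2
1|0|2|3|1|3
t=9: 3|1|2|3|2|3
2|1|3|3|2|1
0|1|3|3|1|2
2|2|3|3|2|0
3|1|3|1|3|2
1|0|2|3|1|3
t=10: 3|2|0|1|3|3
2|2|2|2|3|1
0|2|2|2|2|2
2|3|2|2|3|0
3|2|0|3|3|2
1|0|3|3|1|3

3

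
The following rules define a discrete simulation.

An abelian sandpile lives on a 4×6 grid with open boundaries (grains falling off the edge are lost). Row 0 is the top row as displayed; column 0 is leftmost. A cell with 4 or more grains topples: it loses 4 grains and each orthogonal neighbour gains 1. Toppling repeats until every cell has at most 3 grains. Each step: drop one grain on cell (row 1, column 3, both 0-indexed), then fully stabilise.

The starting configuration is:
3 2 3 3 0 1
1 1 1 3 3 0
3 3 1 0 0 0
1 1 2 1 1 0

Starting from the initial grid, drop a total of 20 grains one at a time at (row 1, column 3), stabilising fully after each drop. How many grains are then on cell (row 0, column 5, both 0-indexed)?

2

t=0: 3 2 3 3 0 1
1 1 1 3 3 0
3 3 1 0 0 0
1 1 2 1 1 0
t=1: 3 3 0 1 2 1
1 1 3 2 0 1
3 3 1 1 1 0
1 1 2 1 1 0
t=2: 3 3 0 1 2 1
1 1 3 3 0 1
3 3 1 1 1 0
1 1 2 1 1 0
t=3: 3 3 1 2 2 1
1 2 0 1 1 1
3 3 2 2 1 0
1 1 2 1 1 0
t=4: 3 3 1 2 2 1
1 2 0 2 1 1
3 3 2 2 1 0
1 1 2 1 1 0
t=5: 3 3 1 2 2 1
1 2 0 3 1 1
3 3 2 2 1 0
1 1 2 1 1 0
t=6: 3 3 1 3 2 1
1 2 1 0 2 1
3 3 2 3 1 0
1 1 2 1 1 0
t=7: 3 3 1 3 2 1
1 2 1 1 2 1
3 3 2 3 1 0
1 1 2 1 1 0
t=8: 3 3 1 3 2 1
1 2 1 2 2 1
3 3 2 3 1 0
1 1 2 1 1 0
t=9: 3 3 1 3 2 1
1 2 1 3 2 1
3 3 2 3 1 0
1 1 2 1 1 0
t=10: 3 3 2 0 3 1
1 2 2 2 3 1
3 3 3 0 2 0
1 1 2 2 1 0
t=11: 3 3 2 0 3 1
1 2 2 3 3 1
3 3 3 0 2 0
1 1 2 2 1 0
t=12: 3 3 2 2 0 2
1 2 3 1 1 2
3 3 3 1 3 0
1 1 2 2 1 0
t=13: 3 3 2 2 0 2
1 2 3 2 1 2
3 3 3 1 3 0
1 1 2 2 1 0
t=14: 3 3 2 2 0 2
1 2 3 3 1 2
3 3 3 1 3 0
1 1 2 2 1 0
t=15: 1 2 1 0 1 2
0 2 3 2 2 2
1 2 1 3 3 0
2 2 3 2 1 0
t=16: 1 2 1 0 1 2
0 2 3 3 2 2
1 2 1 3 3 0
2 2 3 2 1 0
t=17: 1 2 2 1 2 2
0 3 0 3 0 3
1 2 3 1 1 1
2 2 3 3 2 0
t=18: 1 2 2 2 2 2
0 3 1 0 1 3
1 2 3 2 1 1
2 2 3 3 2 0
t=19: 1 2 2 2 2 2
0 3 1 1 1 3
1 2 3 2 1 1
2 2 3 3 2 0
t=20: 1 2 2 2 2 2
0 3 1 2 1 3
1 2 3 2 1 1
2 2 3 3 2 0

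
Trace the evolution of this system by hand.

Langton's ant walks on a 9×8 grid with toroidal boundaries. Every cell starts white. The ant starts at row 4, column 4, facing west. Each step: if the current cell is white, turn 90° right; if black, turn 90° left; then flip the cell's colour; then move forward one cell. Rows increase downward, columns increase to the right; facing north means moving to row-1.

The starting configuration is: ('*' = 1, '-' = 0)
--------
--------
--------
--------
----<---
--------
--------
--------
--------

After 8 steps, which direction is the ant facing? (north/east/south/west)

east

step 0: --------
--------
--------
--------
----<---
--------
--------
--------
--------
step 1: --------
--------
--------
----^---
----*---
--------
--------
--------
--------
step 2: --------
--------
--------
----*>--
----*---
--------
--------
--------
--------
step 3: --------
--------
--------
----**--
----*v--
--------
--------
--------
--------
step 4: --------
--------
--------
----**--
----<*--
--------
--------
--------
--------
step 5: --------
--------
--------
----**--
-----*--
----v---
--------
--------
--------
step 6: --------
--------
--------
----**--
-----*--
---<*---
--------
--------
--------
step 7: --------
--------
--------
----**--
---^-*--
---**---
--------
--------
--------
step 8: --------
--------
--------
----**--
---*>*--
---**---
--------
--------
--------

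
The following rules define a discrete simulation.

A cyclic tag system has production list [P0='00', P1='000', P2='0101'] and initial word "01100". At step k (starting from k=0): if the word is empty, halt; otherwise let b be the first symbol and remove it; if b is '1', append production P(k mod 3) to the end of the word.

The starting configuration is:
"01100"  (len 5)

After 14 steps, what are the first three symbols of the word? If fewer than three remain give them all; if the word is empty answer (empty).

[0] "01100"  (len 5)
[1] "1100"  (len 4)
[2] "100000"  (len 6)
[3] "000000101"  (len 9)
[4] "00000101"  (len 8)
[5] "0000101"  (len 7)
[6] "000101"  (len 6)
[7] "00101"  (len 5)
[8] "0101"  (len 4)
[9] "101"  (len 3)
[10] "0100"  (len 4)
[11] "100"  (len 3)
[12] "000101"  (len 6)
[13] "00101"  (len 5)
[14] "0101"  (len 4)

010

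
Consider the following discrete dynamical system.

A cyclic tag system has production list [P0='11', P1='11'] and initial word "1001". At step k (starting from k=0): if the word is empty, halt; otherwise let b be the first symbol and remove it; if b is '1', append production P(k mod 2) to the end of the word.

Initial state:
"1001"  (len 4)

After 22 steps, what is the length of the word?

22

gen 0: "1001"  (len 4)
gen 1: "00111"  (len 5)
gen 2: "0111"  (len 4)
gen 3: "111"  (len 3)
gen 4: "1111"  (len 4)
gen 5: "11111"  (len 5)
gen 6: "111111"  (len 6)
gen 7: "1111111"  (len 7)
gen 8: "11111111"  (len 8)
gen 9: "111111111"  (len 9)
gen 10: "1111111111"  (len 10)
gen 11: "11111111111"  (len 11)
gen 12: "111111111111"  (len 12)
gen 13: "1111111111111"  (len 13)
gen 14: "11111111111111"  (len 14)
gen 15: "111111111111111"  (len 15)
gen 16: "1111111111111111"  (len 16)
gen 17: "11111111111111111"  (len 17)
gen 18: "111111111111111111"  (len 18)
gen 19: "1111111111111111111"  (len 19)
gen 20: "11111111111111111111"  (len 20)
gen 21: "111111111111111111111"  (len 21)
gen 22: "1111111111111111111111"  (len 22)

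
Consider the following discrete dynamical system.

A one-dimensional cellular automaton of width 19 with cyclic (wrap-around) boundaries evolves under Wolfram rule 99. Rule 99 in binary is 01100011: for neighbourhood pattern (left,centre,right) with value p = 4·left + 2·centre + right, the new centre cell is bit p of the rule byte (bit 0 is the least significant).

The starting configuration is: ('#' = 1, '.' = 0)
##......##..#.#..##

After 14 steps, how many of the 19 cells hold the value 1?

t=0: ##......##..#.#..##
t=1: .#.#####.#.#.#..#..
t=2: #.#....##.#.#..#..#
t=3: ##..###.##.#..#..#.
t=4: .#.#..##.##..#..#.#
t=5: #.#..#.##.#.#..#.#.
t=6: .#..#.#.##.#..#.#.#
t=7: #..#.#.#.##..#.#.#.
t=8: ..#.#.#.#.#.#.#.#.#
t=9: .#.#.#.#.#.#.#.#.#.
t=10: #.#.#.#.#.#.#.#.#..
t=11: .#.#.#.#.#.#.#.#..#
t=12: #.#.#.#.#.#.#.#..#.
t=13: .#.#.#.#.#.#.#..#.#
t=14: #.#.#.#.#.#.#..#.#.

9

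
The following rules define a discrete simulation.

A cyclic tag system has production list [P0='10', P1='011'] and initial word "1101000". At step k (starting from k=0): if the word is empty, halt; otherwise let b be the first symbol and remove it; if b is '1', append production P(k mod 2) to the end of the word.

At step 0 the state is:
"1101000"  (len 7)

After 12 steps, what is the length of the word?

[0] "1101000"  (len 7)
[1] "10100010"  (len 8)
[2] "0100010011"  (len 10)
[3] "100010011"  (len 9)
[4] "00010011011"  (len 11)
[5] "0010011011"  (len 10)
[6] "010011011"  (len 9)
[7] "10011011"  (len 8)
[8] "0011011011"  (len 10)
[9] "011011011"  (len 9)
[10] "11011011"  (len 8)
[11] "101101110"  (len 9)
[12] "01101110011"  (len 11)

11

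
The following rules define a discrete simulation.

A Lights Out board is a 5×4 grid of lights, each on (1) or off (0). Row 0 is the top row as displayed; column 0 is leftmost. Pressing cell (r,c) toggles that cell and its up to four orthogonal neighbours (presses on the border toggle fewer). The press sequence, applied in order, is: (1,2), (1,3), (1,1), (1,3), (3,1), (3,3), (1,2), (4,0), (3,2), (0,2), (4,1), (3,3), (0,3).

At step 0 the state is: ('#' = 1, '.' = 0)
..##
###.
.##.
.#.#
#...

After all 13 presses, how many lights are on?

7

gen 0: ..##
###.
.##.
.#.#
#...
gen 1: ...#
#..#
.#..
.#.#
#...
gen 2: ....
#.#.
.#.#
.#.#
#...
gen 3: .#..
.#..
...#
.#.#
#...
gen 4: .#.#
.###
....
.#.#
#...
gen 5: .#.#
.###
.#..
#.##
##..
gen 6: .#.#
.###
.#.#
#...
##.#
gen 7: .###
....
.###
#...
##.#
gen 8: .###
....
.###
....
...#
gen 9: .###
....
.#.#
.###
..##
gen 10: ....
..#.
.#.#
.###
..##
gen 11: ....
..#.
.#.#
..##
##.#
gen 12: ....
..#.
.#..
....
##..
gen 13: ..##
..##
.#..
....
##..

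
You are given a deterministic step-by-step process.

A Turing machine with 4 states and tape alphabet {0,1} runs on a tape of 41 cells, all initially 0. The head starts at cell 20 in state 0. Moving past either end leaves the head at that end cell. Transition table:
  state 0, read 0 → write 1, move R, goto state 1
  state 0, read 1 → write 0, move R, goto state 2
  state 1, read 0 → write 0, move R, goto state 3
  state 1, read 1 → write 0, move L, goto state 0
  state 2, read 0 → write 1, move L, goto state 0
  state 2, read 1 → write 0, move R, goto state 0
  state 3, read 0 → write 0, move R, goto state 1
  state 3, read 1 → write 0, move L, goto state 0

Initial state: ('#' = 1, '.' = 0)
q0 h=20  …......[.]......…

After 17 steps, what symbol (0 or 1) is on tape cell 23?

0

[0] q0 h=20  …......[.]......…
[1] q1 h=21  ….....#[.]......…
[2] q3 h=22  …....#.[.]......…
[3] q1 h=23  …...#..[.]......…
[4] q3 h=24  …..#...[.]......…
[5] q1 h=25  ….#....[.]......…
[6] q3 h=26  …#.....[.]......…
[7] q1 h=27  …......[.]......…
[8] q3 h=28  …......[.]......…
[9] q1 h=29  …......[.]......…
[10] q3 h=30  …......[.]......…
[11] q1 h=31  …......[.]......…
[12] q3 h=32  …......[.]......…
[13] q1 h=33  …......[.]......…
[14] q3 h=34  …......[.]......|
[15] q1 h=35  …......[.].....|
[16] q3 h=36  …......[.]....|
[17] q1 h=37  …......[.]...|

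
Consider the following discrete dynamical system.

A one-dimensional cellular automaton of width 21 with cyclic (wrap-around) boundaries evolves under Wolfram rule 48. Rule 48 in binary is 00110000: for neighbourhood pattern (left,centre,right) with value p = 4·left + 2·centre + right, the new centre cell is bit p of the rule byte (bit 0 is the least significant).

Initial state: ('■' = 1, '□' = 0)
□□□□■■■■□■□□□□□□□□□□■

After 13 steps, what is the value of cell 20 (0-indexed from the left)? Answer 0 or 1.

1

k=0  □□□□■■■■□■□□□□□□□□□□■
k=1  ■□□□□□□□■□■□□□□□□□□□□
k=2  □■□□□□□□□■□■□□□□□□□□□
k=3  □□■□□□□□□□■□■□□□□□□□□
k=4  □□□■□□□□□□□■□■□□□□□□□
k=5  □□□□■□□□□□□□■□■□□□□□□
k=6  □□□□□■□□□□□□□■□■□□□□□
k=7  □□□□□□■□□□□□□□■□■□□□□
k=8  □□□□□□□■□□□□□□□■□■□□□
k=9  □□□□□□□□■□□□□□□□■□■□□
k=10  □□□□□□□□□■□□□□□□□■□■□
k=11  □□□□□□□□□□■□□□□□□□■□■
k=12  ■□□□□□□□□□□■□□□□□□□■□
k=13  □■□□□□□□□□□□■□□□□□□□■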